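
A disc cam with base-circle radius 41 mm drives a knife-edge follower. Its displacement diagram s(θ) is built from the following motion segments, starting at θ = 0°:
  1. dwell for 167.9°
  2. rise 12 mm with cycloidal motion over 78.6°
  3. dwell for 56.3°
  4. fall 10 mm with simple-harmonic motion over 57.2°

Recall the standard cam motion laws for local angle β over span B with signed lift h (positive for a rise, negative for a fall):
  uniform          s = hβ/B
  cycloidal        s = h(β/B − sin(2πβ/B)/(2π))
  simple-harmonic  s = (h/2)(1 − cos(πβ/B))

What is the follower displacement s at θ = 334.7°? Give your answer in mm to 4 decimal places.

seg 1 [0°–167.9°] dwell: s stays 0.0000
seg 2 [167.9°–246.5°] cycloidal, h=12: full span → s += 12 → s = 12.0000
seg 3 [246.5°–302.8°] dwell: s stays 12.0000
seg 4 [302.8°–360°] simple-harmonic, h=-10: θ=334.7° here. β=31.9, B=57.2. -10/2·(1 − cos(π·0.5577)) = -5.9013 → s = 6.0987

6.0987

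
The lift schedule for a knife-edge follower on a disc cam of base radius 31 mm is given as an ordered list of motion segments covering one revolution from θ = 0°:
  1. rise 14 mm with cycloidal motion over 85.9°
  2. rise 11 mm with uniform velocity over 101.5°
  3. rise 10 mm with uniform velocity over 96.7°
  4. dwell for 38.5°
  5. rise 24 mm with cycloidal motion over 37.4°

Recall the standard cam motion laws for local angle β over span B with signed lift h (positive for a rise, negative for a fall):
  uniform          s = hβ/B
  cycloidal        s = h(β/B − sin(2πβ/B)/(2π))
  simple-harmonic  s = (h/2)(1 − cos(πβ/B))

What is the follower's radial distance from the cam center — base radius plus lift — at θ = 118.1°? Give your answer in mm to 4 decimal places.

seg 1 [0°–85.9°] cycloidal, h=14: full span → s += 14 → s = 14.0000
seg 2 [85.9°–187.4°] uniform, h=11: θ=118.1° here. β=32.2, B=101.5. 11·32.2/101.5 = 3.4897 → s = 17.4897
radial distance = base radius + s = 31 + 17.4897 = 48.4897

48.4897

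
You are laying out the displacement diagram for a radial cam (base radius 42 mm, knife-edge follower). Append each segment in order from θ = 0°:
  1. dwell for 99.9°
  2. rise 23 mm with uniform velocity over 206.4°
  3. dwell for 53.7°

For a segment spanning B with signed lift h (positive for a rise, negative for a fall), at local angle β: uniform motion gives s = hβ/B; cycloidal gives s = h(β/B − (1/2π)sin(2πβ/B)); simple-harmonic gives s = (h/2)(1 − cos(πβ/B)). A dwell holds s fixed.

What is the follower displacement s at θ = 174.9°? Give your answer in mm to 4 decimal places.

seg 1 [0°–99.9°] dwell: s stays 0.0000
seg 2 [99.9°–306.3°] uniform, h=23: θ=174.9° here. β=75, B=206.4. 23·75/206.4 = 8.3576 → s = 8.3576

8.3576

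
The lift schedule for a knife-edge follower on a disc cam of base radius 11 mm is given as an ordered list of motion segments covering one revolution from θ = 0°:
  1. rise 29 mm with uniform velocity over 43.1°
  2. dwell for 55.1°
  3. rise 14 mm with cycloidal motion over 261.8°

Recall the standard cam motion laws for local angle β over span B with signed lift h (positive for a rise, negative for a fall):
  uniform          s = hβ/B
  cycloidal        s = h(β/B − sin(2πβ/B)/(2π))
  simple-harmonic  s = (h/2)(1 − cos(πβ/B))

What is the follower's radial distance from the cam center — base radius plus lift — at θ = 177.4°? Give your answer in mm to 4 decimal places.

seg 1 [0°–43.1°] uniform, h=29: full span → s += 29 → s = 29.0000
seg 2 [43.1°–98.2°] dwell: s stays 29.0000
seg 3 [98.2°–360°] cycloidal, h=14: θ=177.4° here. β=79.2, B=261.8. 14·(0.3025 − sin(2π·0.3025)/(2π)) = 2.1274 → s = 31.1274
radial distance = base radius + s = 11 + 31.1274 = 42.1274

42.1274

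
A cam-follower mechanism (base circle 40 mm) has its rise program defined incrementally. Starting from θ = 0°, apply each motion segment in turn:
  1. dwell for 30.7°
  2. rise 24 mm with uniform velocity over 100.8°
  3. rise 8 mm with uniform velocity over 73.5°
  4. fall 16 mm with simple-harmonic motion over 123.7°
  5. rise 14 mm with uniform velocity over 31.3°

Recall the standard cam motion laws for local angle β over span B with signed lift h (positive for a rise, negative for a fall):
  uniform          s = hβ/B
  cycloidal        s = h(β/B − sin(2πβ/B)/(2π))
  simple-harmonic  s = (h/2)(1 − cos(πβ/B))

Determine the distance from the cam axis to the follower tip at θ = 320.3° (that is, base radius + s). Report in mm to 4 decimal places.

seg 1 [0°–30.7°] dwell: s stays 0.0000
seg 2 [30.7°–131.5°] uniform, h=24: full span → s += 24 → s = 24.0000
seg 3 [131.5°–205°] uniform, h=8: full span → s += 8 → s = 32.0000
seg 4 [205°–328.7°] simple-harmonic, h=-16: θ=320.3° here. β=115.3, B=123.7. -16/2·(1 − cos(π·0.9321)) = -15.8186 → s = 16.1814
radial distance = base radius + s = 40 + 16.1814 = 56.1814

56.1814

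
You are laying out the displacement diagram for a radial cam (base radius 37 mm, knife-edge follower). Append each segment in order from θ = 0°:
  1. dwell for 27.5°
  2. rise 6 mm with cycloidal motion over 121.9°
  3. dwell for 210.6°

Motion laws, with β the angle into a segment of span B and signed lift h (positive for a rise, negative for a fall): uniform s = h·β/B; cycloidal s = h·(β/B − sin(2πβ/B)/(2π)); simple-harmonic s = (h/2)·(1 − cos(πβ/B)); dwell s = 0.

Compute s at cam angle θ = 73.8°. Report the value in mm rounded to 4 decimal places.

seg 1 [0°–27.5°] dwell: s stays 0.0000
seg 2 [27.5°–149.4°] cycloidal, h=6: θ=73.8° here. β=46.3, B=121.9. 6·(0.3798 − sin(2π·0.3798)/(2π)) = 1.6244 → s = 1.6244

1.6244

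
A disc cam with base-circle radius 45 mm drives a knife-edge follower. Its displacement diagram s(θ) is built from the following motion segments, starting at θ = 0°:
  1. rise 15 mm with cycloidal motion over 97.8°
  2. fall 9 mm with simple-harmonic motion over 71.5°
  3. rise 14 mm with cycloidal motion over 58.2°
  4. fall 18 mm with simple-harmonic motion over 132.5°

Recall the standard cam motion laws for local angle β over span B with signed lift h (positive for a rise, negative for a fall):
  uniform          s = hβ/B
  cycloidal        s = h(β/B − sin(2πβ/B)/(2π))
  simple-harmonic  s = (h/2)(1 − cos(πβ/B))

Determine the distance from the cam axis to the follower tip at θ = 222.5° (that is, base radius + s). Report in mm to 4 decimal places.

seg 1 [0°–97.8°] cycloidal, h=15: full span → s += 15 → s = 15.0000
seg 2 [97.8°–169.3°] simple-harmonic, h=-9: full span → s += -9 → s = 6.0000
seg 3 [169.3°–227.5°] cycloidal, h=14: θ=222.5° here. β=53.2, B=58.2. 14·(0.9141 − sin(2π·0.9141)/(2π)) = 13.9424 → s = 19.9424
radial distance = base radius + s = 45 + 19.9424 = 64.9424

64.9424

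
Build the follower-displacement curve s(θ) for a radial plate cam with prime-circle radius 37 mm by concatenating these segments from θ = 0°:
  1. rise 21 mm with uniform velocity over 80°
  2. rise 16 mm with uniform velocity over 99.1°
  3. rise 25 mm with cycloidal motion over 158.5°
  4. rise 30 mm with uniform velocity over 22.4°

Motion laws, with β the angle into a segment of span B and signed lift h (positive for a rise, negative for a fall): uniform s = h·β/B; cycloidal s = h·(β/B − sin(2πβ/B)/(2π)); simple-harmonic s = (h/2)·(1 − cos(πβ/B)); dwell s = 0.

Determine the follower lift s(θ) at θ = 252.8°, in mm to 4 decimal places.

seg 1 [0°–80°] uniform, h=21: full span → s += 21 → s = 21.0000
seg 2 [80°–179.1°] uniform, h=16: full span → s += 16 → s = 37.0000
seg 3 [179.1°–337.6°] cycloidal, h=25: θ=252.8° here. β=73.7, B=158.5. 25·(0.4650 − sin(2π·0.4650)/(2π)) = 10.7563 → s = 47.7563

47.7563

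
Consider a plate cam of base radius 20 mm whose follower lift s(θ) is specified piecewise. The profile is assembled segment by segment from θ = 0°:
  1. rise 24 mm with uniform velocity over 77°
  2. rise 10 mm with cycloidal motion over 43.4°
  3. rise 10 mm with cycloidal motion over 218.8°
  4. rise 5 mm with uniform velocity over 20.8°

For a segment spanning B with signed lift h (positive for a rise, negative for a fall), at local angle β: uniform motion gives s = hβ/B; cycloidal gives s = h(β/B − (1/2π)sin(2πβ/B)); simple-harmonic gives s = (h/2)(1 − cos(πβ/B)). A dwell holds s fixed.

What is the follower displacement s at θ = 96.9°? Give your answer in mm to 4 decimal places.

seg 1 [0°–77°] uniform, h=24: full span → s += 24 → s = 24.0000
seg 2 [77°–120.4°] cycloidal, h=10: θ=96.9° here. β=19.9, B=43.4. 10·(0.4585 − sin(2π·0.4585)/(2π)) = 4.1752 → s = 28.1752

28.1752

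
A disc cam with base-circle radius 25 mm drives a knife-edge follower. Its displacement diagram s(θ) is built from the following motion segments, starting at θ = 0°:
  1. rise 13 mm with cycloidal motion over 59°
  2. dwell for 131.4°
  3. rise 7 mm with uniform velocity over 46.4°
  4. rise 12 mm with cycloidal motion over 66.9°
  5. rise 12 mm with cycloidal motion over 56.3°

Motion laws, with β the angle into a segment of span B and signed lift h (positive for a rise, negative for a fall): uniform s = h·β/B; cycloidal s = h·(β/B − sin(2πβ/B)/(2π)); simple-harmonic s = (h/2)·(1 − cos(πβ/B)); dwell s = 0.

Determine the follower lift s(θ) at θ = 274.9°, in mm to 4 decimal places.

seg 1 [0°–59°] cycloidal, h=13: full span → s += 13 → s = 13.0000
seg 2 [59°–190.4°] dwell: s stays 13.0000
seg 3 [190.4°–236.8°] uniform, h=7: full span → s += 7 → s = 20.0000
seg 4 [236.8°–303.7°] cycloidal, h=12: θ=274.9° here. β=38.1, B=66.9. 12·(0.5695 − sin(2π·0.5695)/(2π)) = 7.6419 → s = 27.6419

27.6419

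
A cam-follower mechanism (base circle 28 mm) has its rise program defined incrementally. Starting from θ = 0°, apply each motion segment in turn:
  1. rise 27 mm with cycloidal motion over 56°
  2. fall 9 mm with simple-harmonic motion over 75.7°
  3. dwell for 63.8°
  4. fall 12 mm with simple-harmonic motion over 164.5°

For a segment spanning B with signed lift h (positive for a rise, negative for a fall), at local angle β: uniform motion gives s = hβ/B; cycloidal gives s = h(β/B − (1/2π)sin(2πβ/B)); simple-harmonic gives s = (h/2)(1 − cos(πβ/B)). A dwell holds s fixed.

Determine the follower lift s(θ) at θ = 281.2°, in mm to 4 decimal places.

seg 1 [0°–56°] cycloidal, h=27: full span → s += 27 → s = 27.0000
seg 2 [56°–131.7°] simple-harmonic, h=-9: full span → s += -9 → s = 18.0000
seg 3 [131.7°–195.5°] dwell: s stays 18.0000
seg 4 [195.5°–360°] simple-harmonic, h=-12: θ=281.2° here. β=85.7, B=164.5. -12/2·(1 − cos(π·0.5210)) = -6.3950 → s = 11.6050

11.6050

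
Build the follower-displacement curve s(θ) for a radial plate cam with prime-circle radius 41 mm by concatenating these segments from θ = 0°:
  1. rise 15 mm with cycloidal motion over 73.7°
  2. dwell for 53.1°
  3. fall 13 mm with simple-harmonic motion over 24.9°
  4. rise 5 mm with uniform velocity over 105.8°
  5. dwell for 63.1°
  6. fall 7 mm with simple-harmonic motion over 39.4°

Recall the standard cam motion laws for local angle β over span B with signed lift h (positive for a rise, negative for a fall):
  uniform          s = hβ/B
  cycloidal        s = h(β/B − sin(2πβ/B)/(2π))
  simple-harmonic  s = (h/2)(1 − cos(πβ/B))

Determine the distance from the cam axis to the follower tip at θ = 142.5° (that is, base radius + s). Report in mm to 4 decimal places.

seg 1 [0°–73.7°] cycloidal, h=15: full span → s += 15 → s = 15.0000
seg 2 [73.7°–126.8°] dwell: s stays 15.0000
seg 3 [126.8°–151.7°] simple-harmonic, h=-13: θ=142.5° here. β=15.7, B=24.9. -13/2·(1 − cos(π·0.6305)) = -9.0912 → s = 5.9088
radial distance = base radius + s = 41 + 5.9088 = 46.9088

46.9088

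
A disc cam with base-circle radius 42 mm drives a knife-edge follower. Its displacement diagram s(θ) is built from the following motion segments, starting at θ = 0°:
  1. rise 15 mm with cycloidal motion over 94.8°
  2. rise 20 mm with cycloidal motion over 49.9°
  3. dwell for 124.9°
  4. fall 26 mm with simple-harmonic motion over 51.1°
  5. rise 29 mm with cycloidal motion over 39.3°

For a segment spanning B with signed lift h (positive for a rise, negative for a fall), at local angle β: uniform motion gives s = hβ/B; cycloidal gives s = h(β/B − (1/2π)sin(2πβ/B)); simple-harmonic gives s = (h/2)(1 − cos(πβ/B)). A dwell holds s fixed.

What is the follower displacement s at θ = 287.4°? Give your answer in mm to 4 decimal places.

seg 1 [0°–94.8°] cycloidal, h=15: full span → s += 15 → s = 15.0000
seg 2 [94.8°–144.7°] cycloidal, h=20: full span → s += 20 → s = 35.0000
seg 3 [144.7°–269.6°] dwell: s stays 35.0000
seg 4 [269.6°–320.7°] simple-harmonic, h=-26: θ=287.4° here. β=17.8, B=51.1. -26/2·(1 − cos(π·0.3483)) = -7.0377 → s = 27.9623

27.9623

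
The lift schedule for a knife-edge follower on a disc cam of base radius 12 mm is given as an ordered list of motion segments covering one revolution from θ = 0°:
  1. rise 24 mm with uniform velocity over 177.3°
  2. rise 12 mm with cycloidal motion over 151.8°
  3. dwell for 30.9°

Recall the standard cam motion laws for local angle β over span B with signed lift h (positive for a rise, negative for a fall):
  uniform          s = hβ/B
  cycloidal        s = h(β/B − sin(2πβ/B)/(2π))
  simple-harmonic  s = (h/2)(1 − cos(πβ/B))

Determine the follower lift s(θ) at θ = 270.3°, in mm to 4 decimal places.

seg 1 [0°–177.3°] uniform, h=24: full span → s += 24 → s = 24.0000
seg 2 [177.3°–329.1°] cycloidal, h=12: θ=270.3° here. β=93, B=151.8. 12·(0.6126 − sin(2π·0.6126)/(2π)) = 8.5935 → s = 32.5935

32.5935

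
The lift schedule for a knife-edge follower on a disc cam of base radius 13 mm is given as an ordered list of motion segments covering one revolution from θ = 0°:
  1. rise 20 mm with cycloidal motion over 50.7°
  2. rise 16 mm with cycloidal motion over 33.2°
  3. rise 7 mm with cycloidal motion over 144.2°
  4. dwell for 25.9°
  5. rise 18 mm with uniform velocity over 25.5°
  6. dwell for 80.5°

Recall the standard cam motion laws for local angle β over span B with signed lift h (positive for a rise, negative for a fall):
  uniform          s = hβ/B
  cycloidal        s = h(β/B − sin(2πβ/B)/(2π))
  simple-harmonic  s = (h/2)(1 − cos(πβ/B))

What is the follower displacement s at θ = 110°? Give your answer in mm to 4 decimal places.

seg 1 [0°–50.7°] cycloidal, h=20: full span → s += 20 → s = 20.0000
seg 2 [50.7°–83.9°] cycloidal, h=16: full span → s += 16 → s = 36.0000
seg 3 [83.9°–228.1°] cycloidal, h=7: θ=110° here. β=26.1, B=144.2. 7·(0.1810 − sin(2π·0.1810)/(2π)) = 0.2560 → s = 36.2560

36.2560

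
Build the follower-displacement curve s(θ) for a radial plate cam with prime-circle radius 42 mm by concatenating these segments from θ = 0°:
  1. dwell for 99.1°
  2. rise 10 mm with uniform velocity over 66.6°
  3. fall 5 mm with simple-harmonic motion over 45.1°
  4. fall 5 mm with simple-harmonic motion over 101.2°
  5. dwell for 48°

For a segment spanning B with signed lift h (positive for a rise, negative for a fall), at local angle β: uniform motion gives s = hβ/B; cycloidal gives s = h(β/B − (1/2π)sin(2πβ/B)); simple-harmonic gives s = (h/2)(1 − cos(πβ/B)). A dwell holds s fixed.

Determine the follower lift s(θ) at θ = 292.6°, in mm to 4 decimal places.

seg 1 [0°–99.1°] dwell: s stays 0.0000
seg 2 [99.1°–165.7°] uniform, h=10: full span → s += 10 → s = 10.0000
seg 3 [165.7°–210.8°] simple-harmonic, h=-5: full span → s += -5 → s = 5.0000
seg 4 [210.8°–312°] simple-harmonic, h=-5: θ=292.6° here. β=81.8, B=101.2. -5/2·(1 − cos(π·0.8083)) = -4.5602 → s = 0.4398

0.4398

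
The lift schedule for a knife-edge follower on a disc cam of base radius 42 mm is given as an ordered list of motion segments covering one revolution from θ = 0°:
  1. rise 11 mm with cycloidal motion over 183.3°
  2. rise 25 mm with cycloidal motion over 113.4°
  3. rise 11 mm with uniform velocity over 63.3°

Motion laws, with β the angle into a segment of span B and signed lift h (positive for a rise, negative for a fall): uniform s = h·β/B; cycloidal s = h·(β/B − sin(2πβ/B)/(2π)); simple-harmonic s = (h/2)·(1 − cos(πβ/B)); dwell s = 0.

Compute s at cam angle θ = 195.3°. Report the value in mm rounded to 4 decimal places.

seg 1 [0°–183.3°] cycloidal, h=11: full span → s += 11 → s = 11.0000
seg 2 [183.3°–296.7°] cycloidal, h=25: θ=195.3° here. β=12, B=113.4. 25·(0.1058 − sin(2π·0.1058)/(2π)) = 0.1907 → s = 11.1907

11.1907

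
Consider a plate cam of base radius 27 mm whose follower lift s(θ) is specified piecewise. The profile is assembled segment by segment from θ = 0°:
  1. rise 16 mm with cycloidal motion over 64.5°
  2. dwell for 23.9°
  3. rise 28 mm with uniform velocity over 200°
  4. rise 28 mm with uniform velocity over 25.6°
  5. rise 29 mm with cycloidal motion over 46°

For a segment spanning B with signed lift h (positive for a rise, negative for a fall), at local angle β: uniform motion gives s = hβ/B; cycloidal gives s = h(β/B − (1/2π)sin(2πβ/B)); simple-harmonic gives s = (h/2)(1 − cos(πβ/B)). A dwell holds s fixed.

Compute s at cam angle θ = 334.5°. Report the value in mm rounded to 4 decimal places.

seg 1 [0°–64.5°] cycloidal, h=16: full span → s += 16 → s = 16.0000
seg 2 [64.5°–88.4°] dwell: s stays 16.0000
seg 3 [88.4°–288.4°] uniform, h=28: full span → s += 28 → s = 44.0000
seg 4 [288.4°–314°] uniform, h=28: full span → s += 28 → s = 72.0000
seg 5 [314°–360°] cycloidal, h=29: θ=334.5° here. β=20.5, B=46. 29·(0.4457 − sin(2π·0.4457)/(2π)) = 11.3783 → s = 83.3783

83.3783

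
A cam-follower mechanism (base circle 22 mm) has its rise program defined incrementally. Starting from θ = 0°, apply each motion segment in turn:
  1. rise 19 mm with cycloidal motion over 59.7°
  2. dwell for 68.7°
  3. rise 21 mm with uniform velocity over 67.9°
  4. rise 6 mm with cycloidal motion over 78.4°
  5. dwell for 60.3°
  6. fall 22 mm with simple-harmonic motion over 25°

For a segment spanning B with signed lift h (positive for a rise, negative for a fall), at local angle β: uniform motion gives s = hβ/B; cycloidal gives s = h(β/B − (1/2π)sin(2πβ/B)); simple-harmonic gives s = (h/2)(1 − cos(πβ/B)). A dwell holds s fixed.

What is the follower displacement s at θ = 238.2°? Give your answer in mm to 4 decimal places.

seg 1 [0°–59.7°] cycloidal, h=19: full span → s += 19 → s = 19.0000
seg 2 [59.7°–128.4°] dwell: s stays 19.0000
seg 3 [128.4°–196.3°] uniform, h=21: full span → s += 21 → s = 40.0000
seg 4 [196.3°–274.7°] cycloidal, h=6: θ=238.2° here. β=41.9, B=78.4. 6·(0.5344 − sin(2π·0.5344)/(2π)) = 3.4117 → s = 43.4117

43.4117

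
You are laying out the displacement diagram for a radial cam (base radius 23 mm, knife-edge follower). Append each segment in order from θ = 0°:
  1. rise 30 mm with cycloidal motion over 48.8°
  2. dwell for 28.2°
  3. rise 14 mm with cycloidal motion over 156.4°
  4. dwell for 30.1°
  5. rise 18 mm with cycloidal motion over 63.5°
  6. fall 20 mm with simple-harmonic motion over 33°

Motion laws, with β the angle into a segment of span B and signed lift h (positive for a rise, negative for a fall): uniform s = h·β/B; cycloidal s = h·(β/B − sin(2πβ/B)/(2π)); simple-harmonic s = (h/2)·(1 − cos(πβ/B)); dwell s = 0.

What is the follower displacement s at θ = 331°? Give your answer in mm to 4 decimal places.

seg 1 [0°–48.8°] cycloidal, h=30: full span → s += 30 → s = 30.0000
seg 2 [48.8°–77°] dwell: s stays 30.0000
seg 3 [77°–233.4°] cycloidal, h=14: full span → s += 14 → s = 44.0000
seg 4 [233.4°–263.5°] dwell: s stays 44.0000
seg 5 [263.5°–327°] cycloidal, h=18: full span → s += 18 → s = 62.0000
seg 6 [327°–360°] simple-harmonic, h=-20: θ=331° here. β=4, B=33. -20/2·(1 − cos(π·0.1212)) = -0.7163 → s = 61.2837

61.2837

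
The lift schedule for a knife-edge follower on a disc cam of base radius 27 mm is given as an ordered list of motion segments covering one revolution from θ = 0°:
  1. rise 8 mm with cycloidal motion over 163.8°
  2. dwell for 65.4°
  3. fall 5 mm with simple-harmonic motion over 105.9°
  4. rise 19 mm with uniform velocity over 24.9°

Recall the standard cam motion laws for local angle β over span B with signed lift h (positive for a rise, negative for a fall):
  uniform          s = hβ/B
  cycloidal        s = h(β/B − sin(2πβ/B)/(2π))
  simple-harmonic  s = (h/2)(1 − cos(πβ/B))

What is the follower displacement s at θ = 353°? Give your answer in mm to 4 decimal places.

seg 1 [0°–163.8°] cycloidal, h=8: full span → s += 8 → s = 8.0000
seg 2 [163.8°–229.2°] dwell: s stays 8.0000
seg 3 [229.2°–335.1°] simple-harmonic, h=-5: full span → s += -5 → s = 3.0000
seg 4 [335.1°–360°] uniform, h=19: θ=353° here. β=17.9, B=24.9. 19·17.9/24.9 = 13.6586 → s = 16.6586

16.6586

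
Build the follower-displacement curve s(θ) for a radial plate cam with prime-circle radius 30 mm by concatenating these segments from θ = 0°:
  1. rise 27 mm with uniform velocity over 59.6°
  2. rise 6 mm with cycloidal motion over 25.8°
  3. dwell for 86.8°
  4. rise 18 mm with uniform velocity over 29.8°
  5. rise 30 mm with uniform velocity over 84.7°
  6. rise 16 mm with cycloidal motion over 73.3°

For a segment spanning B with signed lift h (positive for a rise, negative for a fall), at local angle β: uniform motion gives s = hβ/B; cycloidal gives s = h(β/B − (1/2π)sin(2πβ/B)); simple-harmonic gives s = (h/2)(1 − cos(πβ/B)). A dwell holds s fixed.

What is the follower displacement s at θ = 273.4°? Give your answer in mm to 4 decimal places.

seg 1 [0°–59.6°] uniform, h=27: full span → s += 27 → s = 27.0000
seg 2 [59.6°–85.4°] cycloidal, h=6: full span → s += 6 → s = 33.0000
seg 3 [85.4°–172.2°] dwell: s stays 33.0000
seg 4 [172.2°–202°] uniform, h=18: full span → s += 18 → s = 51.0000
seg 5 [202°–286.7°] uniform, h=30: θ=273.4° here. β=71.4, B=84.7. 30·71.4/84.7 = 25.2893 → s = 76.2893

76.2893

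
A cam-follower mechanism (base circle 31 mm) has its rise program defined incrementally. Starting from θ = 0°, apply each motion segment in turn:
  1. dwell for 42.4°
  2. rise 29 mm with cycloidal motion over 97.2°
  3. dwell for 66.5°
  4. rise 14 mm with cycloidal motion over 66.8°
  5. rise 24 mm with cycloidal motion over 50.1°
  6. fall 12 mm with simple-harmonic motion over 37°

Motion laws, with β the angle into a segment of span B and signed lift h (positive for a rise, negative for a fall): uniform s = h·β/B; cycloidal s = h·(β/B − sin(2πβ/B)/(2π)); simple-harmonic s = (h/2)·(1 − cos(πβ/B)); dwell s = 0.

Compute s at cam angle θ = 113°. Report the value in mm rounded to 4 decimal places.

seg 1 [0°–42.4°] dwell: s stays 0.0000
seg 2 [42.4°–139.6°] cycloidal, h=29: θ=113° here. β=70.6, B=97.2. 29·(0.7263 − sin(2π·0.7263)/(2π)) = 25.6284 → s = 25.6284

25.6284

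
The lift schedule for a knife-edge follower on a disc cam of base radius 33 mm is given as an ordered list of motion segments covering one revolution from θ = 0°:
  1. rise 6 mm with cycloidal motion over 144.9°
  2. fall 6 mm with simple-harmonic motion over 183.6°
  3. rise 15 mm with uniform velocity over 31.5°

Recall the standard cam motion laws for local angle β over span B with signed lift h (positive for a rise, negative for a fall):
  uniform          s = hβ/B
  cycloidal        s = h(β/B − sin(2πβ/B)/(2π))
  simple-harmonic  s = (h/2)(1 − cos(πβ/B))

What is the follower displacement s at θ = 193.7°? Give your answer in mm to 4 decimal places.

seg 1 [0°–144.9°] cycloidal, h=6: full span → s += 6 → s = 6.0000
seg 2 [144.9°–328.5°] simple-harmonic, h=-6: θ=193.7° here. β=48.8, B=183.6. -6/2·(1 − cos(π·0.2658)) = -0.9865 → s = 5.0135

5.0135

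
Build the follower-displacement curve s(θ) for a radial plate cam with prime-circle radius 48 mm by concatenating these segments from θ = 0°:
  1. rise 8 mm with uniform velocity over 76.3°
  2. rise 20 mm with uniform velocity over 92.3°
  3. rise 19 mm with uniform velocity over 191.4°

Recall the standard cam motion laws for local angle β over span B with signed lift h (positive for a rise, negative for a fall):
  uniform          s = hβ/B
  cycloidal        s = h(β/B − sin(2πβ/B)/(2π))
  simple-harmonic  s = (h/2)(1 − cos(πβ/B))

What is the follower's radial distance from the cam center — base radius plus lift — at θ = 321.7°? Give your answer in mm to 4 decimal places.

seg 1 [0°–76.3°] uniform, h=8: full span → s += 8 → s = 8.0000
seg 2 [76.3°–168.6°] uniform, h=20: full span → s += 20 → s = 28.0000
seg 3 [168.6°–360°] uniform, h=19: θ=321.7° here. β=153.1, B=191.4. 19·153.1/191.4 = 15.1980 → s = 43.1980
radial distance = base radius + s = 48 + 43.1980 = 91.1980

91.1980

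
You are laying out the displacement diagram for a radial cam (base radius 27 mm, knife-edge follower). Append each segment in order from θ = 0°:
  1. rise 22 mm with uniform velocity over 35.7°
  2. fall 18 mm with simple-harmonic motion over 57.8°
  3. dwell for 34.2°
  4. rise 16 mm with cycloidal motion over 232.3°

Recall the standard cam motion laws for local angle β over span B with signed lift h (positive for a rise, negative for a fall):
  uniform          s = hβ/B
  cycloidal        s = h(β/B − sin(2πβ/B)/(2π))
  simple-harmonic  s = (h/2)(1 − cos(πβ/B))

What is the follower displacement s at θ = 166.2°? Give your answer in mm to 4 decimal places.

seg 1 [0°–35.7°] uniform, h=22: full span → s += 22 → s = 22.0000
seg 2 [35.7°–93.5°] simple-harmonic, h=-18: full span → s += -18 → s = 4.0000
seg 3 [93.5°–127.7°] dwell: s stays 4.0000
seg 4 [127.7°–360°] cycloidal, h=16: θ=166.2° here. β=38.5, B=232.3. 16·(0.1657 − sin(2π·0.1657)/(2π)) = 0.4539 → s = 4.4539

4.4539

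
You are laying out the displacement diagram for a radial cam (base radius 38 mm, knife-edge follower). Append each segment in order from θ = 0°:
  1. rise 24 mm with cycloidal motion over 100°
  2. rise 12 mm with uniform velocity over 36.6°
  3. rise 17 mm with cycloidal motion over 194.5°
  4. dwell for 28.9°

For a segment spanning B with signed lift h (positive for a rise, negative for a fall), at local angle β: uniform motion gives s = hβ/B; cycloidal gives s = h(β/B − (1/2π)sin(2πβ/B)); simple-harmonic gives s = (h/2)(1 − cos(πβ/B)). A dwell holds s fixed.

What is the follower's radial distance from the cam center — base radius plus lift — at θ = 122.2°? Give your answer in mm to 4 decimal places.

seg 1 [0°–100°] cycloidal, h=24: full span → s += 24 → s = 24.0000
seg 2 [100°–136.6°] uniform, h=12: θ=122.2° here. β=22.2, B=36.6. 12·22.2/36.6 = 7.2787 → s = 31.2787
radial distance = base radius + s = 38 + 31.2787 = 69.2787

69.2787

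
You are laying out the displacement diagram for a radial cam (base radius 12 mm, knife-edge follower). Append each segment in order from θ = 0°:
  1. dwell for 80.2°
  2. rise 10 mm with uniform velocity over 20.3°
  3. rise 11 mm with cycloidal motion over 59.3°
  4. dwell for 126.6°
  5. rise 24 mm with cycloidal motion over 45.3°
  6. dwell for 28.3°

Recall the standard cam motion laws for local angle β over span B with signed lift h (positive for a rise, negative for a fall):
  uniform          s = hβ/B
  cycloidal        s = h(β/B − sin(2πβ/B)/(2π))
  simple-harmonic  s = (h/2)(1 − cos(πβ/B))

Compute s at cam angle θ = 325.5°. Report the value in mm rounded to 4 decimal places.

seg 1 [0°–80.2°] dwell: s stays 0.0000
seg 2 [80.2°–100.5°] uniform, h=10: full span → s += 10 → s = 10.0000
seg 3 [100.5°–159.8°] cycloidal, h=11: full span → s += 11 → s = 21.0000
seg 4 [159.8°–286.4°] dwell: s stays 21.0000
seg 5 [286.4°–331.7°] cycloidal, h=24: θ=325.5° here. β=39.1, B=45.3. 24·(0.8631 − sin(2π·0.8631)/(2π)) = 23.6099 → s = 44.6099

44.6099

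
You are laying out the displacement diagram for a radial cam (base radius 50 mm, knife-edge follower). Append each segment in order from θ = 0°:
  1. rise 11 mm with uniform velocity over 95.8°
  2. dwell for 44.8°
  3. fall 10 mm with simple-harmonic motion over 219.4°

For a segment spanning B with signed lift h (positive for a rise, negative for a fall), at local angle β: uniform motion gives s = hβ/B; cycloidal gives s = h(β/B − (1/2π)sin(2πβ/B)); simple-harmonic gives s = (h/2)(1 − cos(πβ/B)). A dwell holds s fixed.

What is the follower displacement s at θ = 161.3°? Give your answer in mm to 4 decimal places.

seg 1 [0°–95.8°] uniform, h=11: full span → s += 11 → s = 11.0000
seg 2 [95.8°–140.6°] dwell: s stays 11.0000
seg 3 [140.6°–360°] simple-harmonic, h=-10: θ=161.3° here. β=20.7, B=219.4. -10/2·(1 − cos(π·0.0943)) = -0.2180 → s = 10.7820

10.7820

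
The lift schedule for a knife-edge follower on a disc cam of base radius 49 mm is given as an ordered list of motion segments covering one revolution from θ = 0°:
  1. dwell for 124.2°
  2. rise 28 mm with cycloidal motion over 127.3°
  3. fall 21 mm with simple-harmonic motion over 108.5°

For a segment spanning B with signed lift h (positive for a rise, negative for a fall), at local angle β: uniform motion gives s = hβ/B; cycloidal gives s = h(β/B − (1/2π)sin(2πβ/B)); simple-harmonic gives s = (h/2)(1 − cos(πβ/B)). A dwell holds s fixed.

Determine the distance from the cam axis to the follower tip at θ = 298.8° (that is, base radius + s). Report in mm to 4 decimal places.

seg 1 [0°–124.2°] dwell: s stays 0.0000
seg 2 [124.2°–251.5°] cycloidal, h=28: full span → s += 28 → s = 28.0000
seg 3 [251.5°–360°] simple-harmonic, h=-21: θ=298.8° here. β=47.3, B=108.5. -21/2·(1 − cos(π·0.4359)) = -8.4013 → s = 19.5987
radial distance = base radius + s = 49 + 19.5987 = 68.5987

68.5987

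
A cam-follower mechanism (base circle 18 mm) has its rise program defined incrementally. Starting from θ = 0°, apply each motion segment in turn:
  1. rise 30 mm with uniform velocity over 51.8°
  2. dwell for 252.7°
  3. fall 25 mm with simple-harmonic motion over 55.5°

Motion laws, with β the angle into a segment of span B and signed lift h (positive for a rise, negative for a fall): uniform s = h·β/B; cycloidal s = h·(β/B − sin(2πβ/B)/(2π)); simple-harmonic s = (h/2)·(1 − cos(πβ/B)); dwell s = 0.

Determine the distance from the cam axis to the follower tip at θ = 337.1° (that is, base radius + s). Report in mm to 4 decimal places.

seg 1 [0°–51.8°] uniform, h=30: full span → s += 30 → s = 30.0000
seg 2 [51.8°–304.5°] dwell: s stays 30.0000
seg 3 [304.5°–360°] simple-harmonic, h=-25: θ=337.1° here. β=32.6, B=55.5. -25/2·(1 − cos(π·0.5874)) = -15.8887 → s = 14.1113
radial distance = base radius + s = 18 + 14.1113 = 32.1113

32.1113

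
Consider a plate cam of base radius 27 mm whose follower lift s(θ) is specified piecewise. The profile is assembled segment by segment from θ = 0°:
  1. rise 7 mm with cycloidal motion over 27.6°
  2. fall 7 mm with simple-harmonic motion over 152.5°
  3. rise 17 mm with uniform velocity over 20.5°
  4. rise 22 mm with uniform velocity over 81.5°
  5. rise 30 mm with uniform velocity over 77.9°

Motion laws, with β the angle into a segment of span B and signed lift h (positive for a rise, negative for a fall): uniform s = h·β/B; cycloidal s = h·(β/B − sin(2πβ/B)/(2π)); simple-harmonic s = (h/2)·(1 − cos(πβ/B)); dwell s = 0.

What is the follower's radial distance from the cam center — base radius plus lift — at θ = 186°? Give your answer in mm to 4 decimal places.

seg 1 [0°–27.6°] cycloidal, h=7: full span → s += 7 → s = 7.0000
seg 2 [27.6°–180.1°] simple-harmonic, h=-7: full span → s += -7 → s = 0.0000
seg 3 [180.1°–200.6°] uniform, h=17: θ=186° here. β=5.9, B=20.5. 17·5.9/20.5 = 4.8927 → s = 4.8927
radial distance = base radius + s = 27 + 4.8927 = 31.8927

31.8927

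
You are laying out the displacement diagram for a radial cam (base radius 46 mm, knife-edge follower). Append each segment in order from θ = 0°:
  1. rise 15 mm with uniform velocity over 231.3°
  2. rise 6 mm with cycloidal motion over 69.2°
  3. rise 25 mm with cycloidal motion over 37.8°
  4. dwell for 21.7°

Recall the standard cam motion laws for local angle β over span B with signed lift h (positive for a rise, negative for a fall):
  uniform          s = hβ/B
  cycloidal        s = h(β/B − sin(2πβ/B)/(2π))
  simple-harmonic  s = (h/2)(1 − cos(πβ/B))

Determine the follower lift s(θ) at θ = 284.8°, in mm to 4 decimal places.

seg 1 [0°–231.3°] uniform, h=15: full span → s += 15 → s = 15.0000
seg 2 [231.3°–300.5°] cycloidal, h=6: θ=284.8° here. β=53.5, B=69.2. 6·(0.7731 − sin(2π·0.7731)/(2π)) = 5.5836 → s = 20.5836

20.5836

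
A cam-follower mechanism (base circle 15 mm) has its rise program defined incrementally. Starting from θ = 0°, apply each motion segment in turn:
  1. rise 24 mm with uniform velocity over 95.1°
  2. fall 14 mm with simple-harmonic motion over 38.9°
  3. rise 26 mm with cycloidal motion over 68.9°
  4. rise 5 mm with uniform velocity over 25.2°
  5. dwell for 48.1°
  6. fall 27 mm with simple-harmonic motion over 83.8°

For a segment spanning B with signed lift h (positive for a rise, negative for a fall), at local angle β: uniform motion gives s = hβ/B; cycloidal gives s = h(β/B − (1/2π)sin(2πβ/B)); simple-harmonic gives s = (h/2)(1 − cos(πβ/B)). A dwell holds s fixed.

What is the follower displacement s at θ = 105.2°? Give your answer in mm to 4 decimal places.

seg 1 [0°–95.1°] uniform, h=24: full span → s += 24 → s = 24.0000
seg 2 [95.1°–134°] simple-harmonic, h=-14: θ=105.2° here. β=10.1, B=38.9. -14/2·(1 − cos(π·0.2596)) = -2.2024 → s = 21.7976

21.7976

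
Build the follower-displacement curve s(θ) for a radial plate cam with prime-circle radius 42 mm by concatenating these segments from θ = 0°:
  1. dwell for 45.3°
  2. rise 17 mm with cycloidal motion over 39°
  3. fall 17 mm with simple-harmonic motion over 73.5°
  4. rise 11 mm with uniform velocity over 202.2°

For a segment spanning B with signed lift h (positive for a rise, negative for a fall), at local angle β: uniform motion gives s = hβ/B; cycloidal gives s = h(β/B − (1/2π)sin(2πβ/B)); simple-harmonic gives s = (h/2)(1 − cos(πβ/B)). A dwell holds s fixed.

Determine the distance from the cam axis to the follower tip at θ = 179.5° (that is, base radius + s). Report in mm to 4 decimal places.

seg 1 [0°–45.3°] dwell: s stays 0.0000
seg 2 [45.3°–84.3°] cycloidal, h=17: full span → s += 17 → s = 17.0000
seg 3 [84.3°–157.8°] simple-harmonic, h=-17: full span → s += -17 → s = 0.0000
seg 4 [157.8°–360°] uniform, h=11: θ=179.5° here. β=21.7, B=202.2. 11·21.7/202.2 = 1.1805 → s = 1.1805
radial distance = base radius + s = 42 + 1.1805 = 43.1805

43.1805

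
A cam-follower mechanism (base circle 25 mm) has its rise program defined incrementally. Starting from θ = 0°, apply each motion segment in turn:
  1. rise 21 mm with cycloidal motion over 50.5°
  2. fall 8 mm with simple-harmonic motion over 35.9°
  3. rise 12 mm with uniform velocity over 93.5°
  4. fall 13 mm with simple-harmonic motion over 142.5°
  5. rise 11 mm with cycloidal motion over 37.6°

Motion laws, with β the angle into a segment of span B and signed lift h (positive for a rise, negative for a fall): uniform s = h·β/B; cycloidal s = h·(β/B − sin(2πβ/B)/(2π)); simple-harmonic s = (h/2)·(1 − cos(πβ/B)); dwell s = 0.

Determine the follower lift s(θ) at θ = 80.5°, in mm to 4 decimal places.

seg 1 [0°–50.5°] cycloidal, h=21: full span → s += 21 → s = 21.0000
seg 2 [50.5°–86.4°] simple-harmonic, h=-8: θ=80.5° here. β=30, B=35.9. -8/2·(1 − cos(π·0.8357)) = -7.4786 → s = 13.5214

13.5214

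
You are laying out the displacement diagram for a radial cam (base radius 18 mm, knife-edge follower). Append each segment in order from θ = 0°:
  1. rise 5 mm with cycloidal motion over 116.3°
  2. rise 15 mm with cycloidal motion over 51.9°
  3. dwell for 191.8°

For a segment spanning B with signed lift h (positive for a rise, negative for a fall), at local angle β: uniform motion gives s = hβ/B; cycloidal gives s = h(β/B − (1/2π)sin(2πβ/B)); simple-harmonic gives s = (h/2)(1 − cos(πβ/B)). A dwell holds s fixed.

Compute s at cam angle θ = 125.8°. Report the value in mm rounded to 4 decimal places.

seg 1 [0°–116.3°] cycloidal, h=5: full span → s += 5 → s = 5.0000
seg 2 [116.3°–168.2°] cycloidal, h=15: θ=125.8° here. β=9.5, B=51.9. 15·(0.1830 − sin(2π·0.1830)/(2π)) = 0.5665 → s = 5.5665

5.5665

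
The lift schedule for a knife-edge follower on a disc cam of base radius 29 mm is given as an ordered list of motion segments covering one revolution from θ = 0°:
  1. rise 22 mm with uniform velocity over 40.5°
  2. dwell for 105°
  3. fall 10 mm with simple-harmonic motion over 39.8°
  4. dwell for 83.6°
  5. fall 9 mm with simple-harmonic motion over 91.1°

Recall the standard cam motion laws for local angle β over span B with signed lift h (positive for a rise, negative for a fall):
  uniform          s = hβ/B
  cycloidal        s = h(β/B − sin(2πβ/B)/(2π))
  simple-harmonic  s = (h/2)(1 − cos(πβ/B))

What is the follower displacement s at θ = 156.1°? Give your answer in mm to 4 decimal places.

seg 1 [0°–40.5°] uniform, h=22: full span → s += 22 → s = 22.0000
seg 2 [40.5°–145.5°] dwell: s stays 22.0000
seg 3 [145.5°–185.3°] simple-harmonic, h=-10: θ=156.1° here. β=10.6, B=39.8. -10/2·(1 − cos(π·0.2663)) = -1.6504 → s = 20.3496

20.3496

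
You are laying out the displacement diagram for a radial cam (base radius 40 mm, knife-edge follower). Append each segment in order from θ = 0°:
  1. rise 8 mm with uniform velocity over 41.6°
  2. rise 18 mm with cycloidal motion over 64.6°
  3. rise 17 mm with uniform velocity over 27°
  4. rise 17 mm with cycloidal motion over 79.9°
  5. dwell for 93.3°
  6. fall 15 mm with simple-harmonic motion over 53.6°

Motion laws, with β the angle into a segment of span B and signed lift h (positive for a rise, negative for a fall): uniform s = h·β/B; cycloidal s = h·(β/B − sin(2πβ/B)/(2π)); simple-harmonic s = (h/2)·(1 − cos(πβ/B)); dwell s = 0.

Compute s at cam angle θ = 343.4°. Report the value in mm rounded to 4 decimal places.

seg 1 [0°–41.6°] uniform, h=8: full span → s += 8 → s = 8.0000
seg 2 [41.6°–106.2°] cycloidal, h=18: full span → s += 18 → s = 26.0000
seg 3 [106.2°–133.2°] uniform, h=17: full span → s += 17 → s = 43.0000
seg 4 [133.2°–213.1°] cycloidal, h=17: full span → s += 17 → s = 60.0000
seg 5 [213.1°–306.4°] dwell: s stays 60.0000
seg 6 [306.4°–360°] simple-harmonic, h=-15: θ=343.4° here. β=37, B=53.6. -15/2·(1 − cos(π·0.6903)) = -11.7214 → s = 48.2786

48.2786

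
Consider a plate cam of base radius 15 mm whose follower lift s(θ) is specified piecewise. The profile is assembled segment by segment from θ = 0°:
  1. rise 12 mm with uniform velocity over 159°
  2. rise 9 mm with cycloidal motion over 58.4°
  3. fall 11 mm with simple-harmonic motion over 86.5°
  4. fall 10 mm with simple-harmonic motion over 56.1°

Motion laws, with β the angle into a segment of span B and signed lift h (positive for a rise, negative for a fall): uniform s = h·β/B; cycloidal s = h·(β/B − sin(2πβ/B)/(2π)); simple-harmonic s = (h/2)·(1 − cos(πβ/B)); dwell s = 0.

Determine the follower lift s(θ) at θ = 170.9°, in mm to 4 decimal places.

seg 1 [0°–159°] uniform, h=12: full span → s += 12 → s = 12.0000
seg 2 [159°–217.4°] cycloidal, h=9: θ=170.9° here. β=11.9, B=58.4. 9·(0.2038 − sin(2π·0.2038)/(2π)) = 0.4615 → s = 12.4615

12.4615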